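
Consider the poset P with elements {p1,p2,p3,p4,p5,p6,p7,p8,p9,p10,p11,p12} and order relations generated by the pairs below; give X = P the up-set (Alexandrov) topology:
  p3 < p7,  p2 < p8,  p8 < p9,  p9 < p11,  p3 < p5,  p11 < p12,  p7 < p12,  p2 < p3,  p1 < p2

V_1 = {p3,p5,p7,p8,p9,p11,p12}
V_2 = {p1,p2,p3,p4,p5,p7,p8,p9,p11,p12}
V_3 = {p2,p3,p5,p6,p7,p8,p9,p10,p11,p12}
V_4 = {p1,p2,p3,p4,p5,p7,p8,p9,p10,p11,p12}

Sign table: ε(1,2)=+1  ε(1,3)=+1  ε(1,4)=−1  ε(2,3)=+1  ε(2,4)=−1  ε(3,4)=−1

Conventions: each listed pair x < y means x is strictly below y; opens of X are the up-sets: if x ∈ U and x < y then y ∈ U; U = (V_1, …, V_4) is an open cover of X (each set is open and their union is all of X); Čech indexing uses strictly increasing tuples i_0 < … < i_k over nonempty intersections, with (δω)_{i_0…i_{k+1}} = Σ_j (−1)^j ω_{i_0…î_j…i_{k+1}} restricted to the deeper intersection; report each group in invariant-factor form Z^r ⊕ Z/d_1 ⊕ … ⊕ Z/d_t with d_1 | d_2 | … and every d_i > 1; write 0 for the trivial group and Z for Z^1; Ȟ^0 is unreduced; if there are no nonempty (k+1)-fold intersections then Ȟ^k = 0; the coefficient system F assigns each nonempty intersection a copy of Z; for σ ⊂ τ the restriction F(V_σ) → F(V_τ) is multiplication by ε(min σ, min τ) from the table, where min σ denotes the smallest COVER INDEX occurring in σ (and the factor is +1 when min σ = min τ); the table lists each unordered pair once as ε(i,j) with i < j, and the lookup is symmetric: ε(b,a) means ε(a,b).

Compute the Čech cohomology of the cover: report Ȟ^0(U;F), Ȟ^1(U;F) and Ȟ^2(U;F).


nonempty overlaps:
  V12={p3,p5,p7,p8,p9,p11,p12} V13={p3,p5,p7,p8,p9,p11,p12} V14={p3,p5,p7,p8,p9,p11,p12} V23={p2,p3,p5,p7,p8,p9,p11,p12} V24={p1,p2,p3,p4,p5,p7,p8,p9,p11,p12} V34={p2,p3,p5,p7,p8,p9,p10,p11,p12}
  V123={p3,p5,p7,p8,p9,p11,p12} V124={p3,p5,p7,p8,p9,p11,p12} V134={p3,p5,p7,p8,p9,p11,p12} V234={p2,p3,p5,p7,p8,p9,p11,p12}
  V1234={p3,p5,p7,p8,p9,p11,p12}
C dims 4,6,4,1; δ0: rk 3, SNF 1^3; δ1: rk 3, SNF 1^3; δ2: rk 1, SNF 1^1
degree 0: 4−3−0 = 1 → Ȟ^0 ≅ Z
degree 1: 6−3−3 = 0 → Ȟ^1 ≅ 0
degree 2: 4−1−3 = 0 → Ȟ^2 ≅ 0

Ȟ^0 ≅ Z, Ȟ^1 ≅ 0, Ȟ^2 ≅ 0


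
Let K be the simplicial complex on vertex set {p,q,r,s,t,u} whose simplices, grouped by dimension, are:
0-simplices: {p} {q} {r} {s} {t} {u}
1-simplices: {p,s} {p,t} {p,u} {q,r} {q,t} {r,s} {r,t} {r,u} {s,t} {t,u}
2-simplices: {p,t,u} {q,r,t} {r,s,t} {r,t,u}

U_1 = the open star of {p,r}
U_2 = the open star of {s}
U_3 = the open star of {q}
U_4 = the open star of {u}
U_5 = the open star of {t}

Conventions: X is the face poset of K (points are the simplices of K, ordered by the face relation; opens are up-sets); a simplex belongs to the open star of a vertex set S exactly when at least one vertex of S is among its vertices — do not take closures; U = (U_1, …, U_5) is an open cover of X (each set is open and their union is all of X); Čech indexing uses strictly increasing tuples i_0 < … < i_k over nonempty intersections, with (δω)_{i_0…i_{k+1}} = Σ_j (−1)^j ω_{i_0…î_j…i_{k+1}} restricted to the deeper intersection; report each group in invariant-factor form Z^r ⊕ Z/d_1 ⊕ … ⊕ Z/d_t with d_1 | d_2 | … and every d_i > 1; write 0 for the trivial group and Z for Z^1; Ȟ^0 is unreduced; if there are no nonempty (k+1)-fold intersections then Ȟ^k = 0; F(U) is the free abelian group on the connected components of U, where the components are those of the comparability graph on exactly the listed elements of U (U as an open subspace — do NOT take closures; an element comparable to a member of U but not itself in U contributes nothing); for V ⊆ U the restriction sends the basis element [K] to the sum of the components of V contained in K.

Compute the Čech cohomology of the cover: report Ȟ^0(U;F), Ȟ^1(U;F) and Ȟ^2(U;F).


nonempty intersections:
  U1={{p},{r},{p,s},{p,t},{p,u},{q,r},{r,s},{r,t},{r,u},{p,t,u},{q,r,t},{r,s,t},{r,t,u}} U2={{s},{p,s},{r,s},{s,t},{r,s,t}} U3={{q},{q,r},{q,t},{q,r,t}} U4={{u},{p,u},{r,u},{t,u},{p,t,u},{r,t,u}} U5={{t},{p,t},{q,t},{r,t},{s,t},{t,u},{p,t,u},{q,r,t},{r,s,t},{r,t,u}}
  U12={{p,s},{r,s},{r,s,t}} U13={{q,r},{q,r,t}} U14={{p,u},{r,u},{p,t,u},{r,t,u}} U15={{p,t},{r,t},{p,t,u},{q,r,t},{r,s,t},{r,t,u}} U25={{s,t},{r,s,t}} U35={{q,t},{q,r,t}} U45={{t,u},{p,t,u},{r,t,u}}
  U125={{r,s,t}} U135={{q,r,t}} U145={{p,t,u},{r,t,u}}
components per intersection:
  U1: {{p},{p,s},{p,t},{p,u},{p,t,u}} {{r},{q,r},{r,s},{r,t},{r,u},{q,r,t},{r,s,t},{r,t,u}}
  U2: {{s},{p,s},{r,s},{s,t},{r,s,t}}
  U3: {{q},{q,r},{q,t},{q,r,t}}
  U4: {{u},{p,u},{r,u},{t,u},{p,t,u},{r,t,u}}
  U5: {{t},{p,t},{q,t},{r,t},{s,t},{t,u},{p,t,u},{q,r,t},{r,s,t},{r,t,u}}
  U12: {{p,s}} {{r,s},{r,s,t}}
  U13: {{q,r},{q,r,t}}
  U14: {{p,u},{p,t,u}} {{r,u},{r,t,u}}
  U15: {{p,t},{p,t,u}} {{r,t},{q,r,t},{r,s,t},{r,t,u}}
  U25: {{s,t},{r,s,t}}
  U35: {{q,t},{q,r,t}}
  U45: {{t,u},{p,t,u},{r,t,u}}
  U125: {{r,s,t}}
  U135: {{q,r,t}}
  U145: {{p,t,u}} {{r,t,u}}
C dims 6,10,4; δ0: rk 5, SNF 1^5; δ1: rk 4, SNF 1^4
Ȟ^0: (6−5)−0=1 ⇒ Z
Ȟ^1: (10−4)−5=1 ⇒ Z
Ȟ^2: (4−0)−4=0 ⇒ 0

Ȟ^0 ≅ Z,  Ȟ^1 ≅ Z,  Ȟ^2 ≅ 0


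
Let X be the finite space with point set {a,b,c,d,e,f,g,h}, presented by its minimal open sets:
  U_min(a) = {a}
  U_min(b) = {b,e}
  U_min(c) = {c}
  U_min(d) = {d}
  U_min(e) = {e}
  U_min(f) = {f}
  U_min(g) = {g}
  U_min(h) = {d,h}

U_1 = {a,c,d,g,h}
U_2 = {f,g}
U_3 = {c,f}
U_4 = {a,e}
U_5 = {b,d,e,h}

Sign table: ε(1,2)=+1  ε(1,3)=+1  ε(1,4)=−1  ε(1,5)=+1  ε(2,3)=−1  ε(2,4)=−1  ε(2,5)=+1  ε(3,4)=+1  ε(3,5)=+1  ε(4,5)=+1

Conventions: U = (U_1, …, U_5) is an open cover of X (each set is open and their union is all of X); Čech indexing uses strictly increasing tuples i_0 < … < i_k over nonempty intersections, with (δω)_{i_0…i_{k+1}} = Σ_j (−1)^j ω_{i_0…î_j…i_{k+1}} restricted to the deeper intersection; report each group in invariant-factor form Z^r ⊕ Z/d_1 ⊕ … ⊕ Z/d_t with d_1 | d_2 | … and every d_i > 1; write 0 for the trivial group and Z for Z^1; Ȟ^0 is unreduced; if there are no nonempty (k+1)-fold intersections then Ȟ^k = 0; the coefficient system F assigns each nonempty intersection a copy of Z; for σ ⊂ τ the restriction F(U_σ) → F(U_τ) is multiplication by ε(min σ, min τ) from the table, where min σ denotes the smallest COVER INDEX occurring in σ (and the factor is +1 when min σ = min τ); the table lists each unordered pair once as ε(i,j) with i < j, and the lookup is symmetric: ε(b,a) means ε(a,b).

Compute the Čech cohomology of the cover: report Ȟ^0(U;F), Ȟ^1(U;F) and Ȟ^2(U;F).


intersection data:
  U12={g} U13={c} U14={a} U15={d,h} U23={f} U45={e}
C dims 5,6; δ0: rk 5, SNF 1^4·2
Ȟ^0 = (5 − 5) − 0 = 0, so Ȟ^0 ≅ 0
Ȟ^1 = (6 − 0) − 5 = 1 plus torsion [2], so Ȟ^1 ≅ Z ⊕ Z/2
Ȟ^2 = (0 − 0) − 0 = 0, so Ȟ^2 ≅ 0

Ȟ^0 = 0; Ȟ^1 = Z ⊕ Z/2; Ȟ^2 = 0


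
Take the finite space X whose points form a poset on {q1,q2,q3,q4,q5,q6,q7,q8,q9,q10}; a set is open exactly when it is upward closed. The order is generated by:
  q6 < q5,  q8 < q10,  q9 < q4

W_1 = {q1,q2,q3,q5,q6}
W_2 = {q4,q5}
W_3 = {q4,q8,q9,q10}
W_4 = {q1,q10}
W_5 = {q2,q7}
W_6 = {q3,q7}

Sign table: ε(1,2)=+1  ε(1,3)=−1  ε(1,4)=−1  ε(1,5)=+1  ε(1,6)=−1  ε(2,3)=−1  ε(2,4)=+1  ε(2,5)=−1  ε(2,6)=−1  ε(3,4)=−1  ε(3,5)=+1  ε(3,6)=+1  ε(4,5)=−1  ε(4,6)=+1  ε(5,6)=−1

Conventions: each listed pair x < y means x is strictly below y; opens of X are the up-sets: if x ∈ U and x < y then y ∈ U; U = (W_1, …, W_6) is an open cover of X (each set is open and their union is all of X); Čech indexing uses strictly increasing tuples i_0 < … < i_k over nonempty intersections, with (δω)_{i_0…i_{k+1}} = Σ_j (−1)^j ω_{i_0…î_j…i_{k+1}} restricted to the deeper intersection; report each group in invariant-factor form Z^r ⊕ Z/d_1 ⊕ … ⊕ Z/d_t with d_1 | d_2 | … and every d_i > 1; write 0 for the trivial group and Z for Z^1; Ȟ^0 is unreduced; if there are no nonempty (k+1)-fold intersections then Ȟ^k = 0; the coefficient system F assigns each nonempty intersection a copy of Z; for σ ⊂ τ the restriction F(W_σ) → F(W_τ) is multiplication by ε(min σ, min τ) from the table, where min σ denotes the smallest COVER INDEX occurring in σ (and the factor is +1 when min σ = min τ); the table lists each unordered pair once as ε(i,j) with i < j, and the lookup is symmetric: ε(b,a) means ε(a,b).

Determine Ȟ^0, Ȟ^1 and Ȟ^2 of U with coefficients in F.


nonempty overlaps:
  W12={q5} W14={q1} W15={q2} W16={q3} W23={q4} W34={q10} W56={q7}
C dims 6,7; δ0: rk 6, SNF 1^5·2
degree 0: 6−6−0 = 0 → Ȟ^0 ≅ 0
degree 1: 7−0−6 = 1 plus torsion [2] → Ȟ^1 ≅ Z ⊕ Z/2
degree 2: 0−0−0 = 0 → Ȟ^2 ≅ 0

Ȟ^0 = 0, Ȟ^1 = Z ⊕ Z/2 and Ȟ^2 = 0


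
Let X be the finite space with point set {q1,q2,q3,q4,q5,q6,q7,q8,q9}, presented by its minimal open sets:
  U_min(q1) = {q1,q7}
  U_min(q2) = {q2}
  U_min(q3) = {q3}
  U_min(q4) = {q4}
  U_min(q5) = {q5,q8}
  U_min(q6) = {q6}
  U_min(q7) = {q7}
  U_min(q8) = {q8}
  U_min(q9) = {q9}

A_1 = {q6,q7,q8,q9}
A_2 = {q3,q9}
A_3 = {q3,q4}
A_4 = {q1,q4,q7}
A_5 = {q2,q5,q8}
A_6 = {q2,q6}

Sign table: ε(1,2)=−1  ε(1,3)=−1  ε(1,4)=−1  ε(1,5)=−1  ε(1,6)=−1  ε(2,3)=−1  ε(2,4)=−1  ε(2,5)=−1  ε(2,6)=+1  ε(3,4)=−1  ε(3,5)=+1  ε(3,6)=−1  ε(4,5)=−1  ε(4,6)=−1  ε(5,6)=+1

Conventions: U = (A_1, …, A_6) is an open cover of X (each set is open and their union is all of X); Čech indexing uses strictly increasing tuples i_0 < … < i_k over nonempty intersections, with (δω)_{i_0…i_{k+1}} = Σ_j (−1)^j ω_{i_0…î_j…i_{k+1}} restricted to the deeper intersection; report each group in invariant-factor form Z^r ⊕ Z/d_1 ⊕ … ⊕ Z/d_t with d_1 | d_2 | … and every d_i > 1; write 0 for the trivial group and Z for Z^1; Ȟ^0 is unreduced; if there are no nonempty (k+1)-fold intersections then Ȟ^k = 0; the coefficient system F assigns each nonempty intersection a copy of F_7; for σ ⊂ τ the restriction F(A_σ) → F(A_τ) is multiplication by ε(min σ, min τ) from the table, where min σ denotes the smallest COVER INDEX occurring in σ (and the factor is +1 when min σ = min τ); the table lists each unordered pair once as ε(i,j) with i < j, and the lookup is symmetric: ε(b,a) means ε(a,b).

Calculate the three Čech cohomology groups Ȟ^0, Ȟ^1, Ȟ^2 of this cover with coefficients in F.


Ȟ^0 = Z/7; Ȟ^1 = Z/7 ⊕ Z/7; Ȟ^2 = 0

nerve of the cover:
  A12={q9} A14={q7} A15={q8} A16={q6} A23={q3} A34={q4} A56={q2}
C dims 6,7; δ0: rk_F7 5
Ȟ^0 = (6 − 5) − 0 = 1, so Ȟ^0 ≅ Z/7
Ȟ^1 = (7 − 0) − 5 = 2, so Ȟ^1 ≅ Z/7 ⊕ Z/7
Ȟ^2 = (0 − 0) − 0 = 0, so Ȟ^2 ≅ 0


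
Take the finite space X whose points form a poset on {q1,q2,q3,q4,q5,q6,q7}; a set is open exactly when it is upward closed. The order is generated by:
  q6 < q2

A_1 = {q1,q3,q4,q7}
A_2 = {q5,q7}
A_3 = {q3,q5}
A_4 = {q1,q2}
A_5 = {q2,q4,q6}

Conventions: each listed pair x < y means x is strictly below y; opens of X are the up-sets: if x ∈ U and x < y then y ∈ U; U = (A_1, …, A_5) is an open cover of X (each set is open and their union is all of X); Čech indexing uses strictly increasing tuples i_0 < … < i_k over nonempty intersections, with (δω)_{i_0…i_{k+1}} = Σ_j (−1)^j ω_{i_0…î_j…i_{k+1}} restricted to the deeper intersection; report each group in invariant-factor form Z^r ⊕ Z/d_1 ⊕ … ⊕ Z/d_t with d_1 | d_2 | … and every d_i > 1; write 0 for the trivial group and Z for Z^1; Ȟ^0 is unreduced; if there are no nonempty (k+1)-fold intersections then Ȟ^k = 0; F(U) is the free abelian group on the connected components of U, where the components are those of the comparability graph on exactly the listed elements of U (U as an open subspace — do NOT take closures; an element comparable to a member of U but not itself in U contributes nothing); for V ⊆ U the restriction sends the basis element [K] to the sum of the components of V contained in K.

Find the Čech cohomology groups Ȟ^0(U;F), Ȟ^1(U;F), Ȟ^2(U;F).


intersection data:
  A12={q7} A13={q3} A14={q1} A15={q4} A23={q5} A45={q2}
components per intersection:
  A1: {q1} {q3} {q4} {q7}
  A2: {q5} {q7}
  A3: {q3} {q5}
  A4: {q1} {q2}
  A5: {q2,q6} {q4}
  A12: {q7}
  A13: {q3}
  A14: {q1}
  A15: {q4}
  A23: {q5}
  A45: {q2}
C dims 12,6; δ0: rk 6, SNF 1^6
Ȟ^0 = (12 − 6) − 0 = 6, so Ȟ^0 ≅ Z^6
Ȟ^1 = (6 − 0) − 6 = 0, so Ȟ^1 ≅ 0
Ȟ^2 = (0 − 0) − 0 = 0, so Ȟ^2 ≅ 0

Ȟ^0 = Z^6,  Ȟ^1 = 0,  Ȟ^2 = 0


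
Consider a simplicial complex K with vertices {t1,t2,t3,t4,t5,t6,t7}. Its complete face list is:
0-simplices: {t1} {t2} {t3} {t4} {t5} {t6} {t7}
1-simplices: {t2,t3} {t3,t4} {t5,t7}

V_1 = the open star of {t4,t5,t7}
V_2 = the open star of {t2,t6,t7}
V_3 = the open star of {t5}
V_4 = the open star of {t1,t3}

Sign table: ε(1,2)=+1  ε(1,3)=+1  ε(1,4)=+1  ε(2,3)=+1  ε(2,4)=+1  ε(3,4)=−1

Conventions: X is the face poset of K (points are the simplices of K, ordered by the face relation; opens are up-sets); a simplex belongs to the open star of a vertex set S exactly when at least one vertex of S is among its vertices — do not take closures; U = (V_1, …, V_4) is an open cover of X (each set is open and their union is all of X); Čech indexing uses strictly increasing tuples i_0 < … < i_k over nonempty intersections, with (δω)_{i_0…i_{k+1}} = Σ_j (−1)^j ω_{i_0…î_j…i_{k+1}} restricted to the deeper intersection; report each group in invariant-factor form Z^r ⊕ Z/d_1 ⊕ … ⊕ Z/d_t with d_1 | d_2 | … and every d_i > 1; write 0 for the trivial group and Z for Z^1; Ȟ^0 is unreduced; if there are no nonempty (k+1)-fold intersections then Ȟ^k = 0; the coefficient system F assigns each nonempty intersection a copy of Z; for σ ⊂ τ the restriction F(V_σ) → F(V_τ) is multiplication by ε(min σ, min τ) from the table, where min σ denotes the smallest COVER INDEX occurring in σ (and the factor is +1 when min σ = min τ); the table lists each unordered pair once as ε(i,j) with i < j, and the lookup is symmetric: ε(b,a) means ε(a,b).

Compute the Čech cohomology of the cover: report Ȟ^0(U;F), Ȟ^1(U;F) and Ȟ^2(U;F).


nonempty intersections:
  V1={{t4},{t5},{t7},{t3,t4},{t5,t7}} V2={{t2},{t6},{t7},{t2,t3},{t5,t7}} V3={{t5},{t5,t7}} V4={{t1},{t3},{t2,t3},{t3,t4}}
  V12={{t7},{t5,t7}} V13={{t5},{t5,t7}} V14={{t3,t4}} V23={{t5,t7}} V24={{t2,t3}}
  V123={{t5,t7}}
C dims 4,5,1; δ0: rk 3, SNF 1^3; δ1: rk 1, SNF 1^1
Ȟ^0: (4−3)−0=1 ⇒ Z
Ȟ^1: (5−1)−3=1 ⇒ Z
Ȟ^2: (1−0)−1=0 ⇒ 0

Ȟ^0 = Z; Ȟ^1 = Z; Ȟ^2 = 0


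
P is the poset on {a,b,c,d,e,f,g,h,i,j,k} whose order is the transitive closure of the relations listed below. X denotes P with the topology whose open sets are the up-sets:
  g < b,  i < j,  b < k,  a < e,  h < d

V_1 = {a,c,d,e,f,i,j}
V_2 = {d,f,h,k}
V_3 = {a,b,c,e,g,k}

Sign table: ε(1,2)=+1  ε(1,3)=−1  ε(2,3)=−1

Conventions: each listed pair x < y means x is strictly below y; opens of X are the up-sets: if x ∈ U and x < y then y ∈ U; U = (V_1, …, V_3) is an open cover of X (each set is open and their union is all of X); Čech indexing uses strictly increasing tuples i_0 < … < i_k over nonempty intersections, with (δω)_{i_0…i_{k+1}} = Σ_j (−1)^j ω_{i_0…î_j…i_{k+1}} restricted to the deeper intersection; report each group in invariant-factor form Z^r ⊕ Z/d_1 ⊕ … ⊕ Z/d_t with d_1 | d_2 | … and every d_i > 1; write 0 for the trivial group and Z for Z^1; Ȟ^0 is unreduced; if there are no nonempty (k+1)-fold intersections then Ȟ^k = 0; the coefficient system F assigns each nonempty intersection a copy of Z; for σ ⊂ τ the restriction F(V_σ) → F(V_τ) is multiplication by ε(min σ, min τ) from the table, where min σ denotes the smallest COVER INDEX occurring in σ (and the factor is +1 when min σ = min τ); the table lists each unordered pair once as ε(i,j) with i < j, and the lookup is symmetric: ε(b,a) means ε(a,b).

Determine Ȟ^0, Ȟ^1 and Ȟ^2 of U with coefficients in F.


Ȟ^0 ≅ Z; Ȟ^1 ≅ Z; Ȟ^2 ≅ 0

nerve of the cover:
  V12={d,f} V13={a,c,e} V23={k}
C dims 3,3; δ0: rk 2, SNF 1^2
Ȟ^0 = (3 − 2) − 0 = 1, so Ȟ^0 ≅ Z
Ȟ^1 = (3 − 0) − 2 = 1, so Ȟ^1 ≅ Z
Ȟ^2 = (0 − 0) − 0 = 0, so Ȟ^2 ≅ 0


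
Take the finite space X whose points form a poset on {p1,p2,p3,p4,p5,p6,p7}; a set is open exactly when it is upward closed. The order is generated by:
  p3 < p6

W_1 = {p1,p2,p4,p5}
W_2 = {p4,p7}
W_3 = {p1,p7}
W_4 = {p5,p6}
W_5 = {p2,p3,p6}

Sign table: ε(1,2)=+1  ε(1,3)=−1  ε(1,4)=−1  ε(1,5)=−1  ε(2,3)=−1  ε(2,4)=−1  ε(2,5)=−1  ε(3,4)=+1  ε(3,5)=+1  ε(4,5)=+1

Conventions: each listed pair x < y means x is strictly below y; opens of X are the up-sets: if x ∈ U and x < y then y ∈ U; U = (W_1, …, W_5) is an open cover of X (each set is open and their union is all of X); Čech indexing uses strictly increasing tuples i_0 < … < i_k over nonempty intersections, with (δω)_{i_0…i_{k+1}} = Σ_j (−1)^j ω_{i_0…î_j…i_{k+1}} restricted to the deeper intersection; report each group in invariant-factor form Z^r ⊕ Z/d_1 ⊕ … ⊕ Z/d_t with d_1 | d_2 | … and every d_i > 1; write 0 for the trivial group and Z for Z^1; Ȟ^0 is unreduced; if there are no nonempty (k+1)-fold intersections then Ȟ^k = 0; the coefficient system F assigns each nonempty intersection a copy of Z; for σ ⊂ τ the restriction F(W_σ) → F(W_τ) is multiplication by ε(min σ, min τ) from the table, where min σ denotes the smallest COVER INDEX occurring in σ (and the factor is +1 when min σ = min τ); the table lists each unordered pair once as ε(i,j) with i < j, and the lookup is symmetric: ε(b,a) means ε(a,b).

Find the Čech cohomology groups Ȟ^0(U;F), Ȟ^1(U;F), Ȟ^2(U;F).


Ȟ^0 = Z, Ȟ^1 = Z^2, Ȟ^2 = 0

intersection data:
  W12={p4} W13={p1} W14={p5} W15={p2} W23={p7} W45={p6}
C dims 5,6; δ0: rk 4, SNF 1^4
Ȟ^0 = (5 − 4) − 0 = 1, so Ȟ^0 ≅ Z
Ȟ^1 = (6 − 0) − 4 = 2, so Ȟ^1 ≅ Z^2
Ȟ^2 = (0 − 0) − 0 = 0, so Ȟ^2 ≅ 0


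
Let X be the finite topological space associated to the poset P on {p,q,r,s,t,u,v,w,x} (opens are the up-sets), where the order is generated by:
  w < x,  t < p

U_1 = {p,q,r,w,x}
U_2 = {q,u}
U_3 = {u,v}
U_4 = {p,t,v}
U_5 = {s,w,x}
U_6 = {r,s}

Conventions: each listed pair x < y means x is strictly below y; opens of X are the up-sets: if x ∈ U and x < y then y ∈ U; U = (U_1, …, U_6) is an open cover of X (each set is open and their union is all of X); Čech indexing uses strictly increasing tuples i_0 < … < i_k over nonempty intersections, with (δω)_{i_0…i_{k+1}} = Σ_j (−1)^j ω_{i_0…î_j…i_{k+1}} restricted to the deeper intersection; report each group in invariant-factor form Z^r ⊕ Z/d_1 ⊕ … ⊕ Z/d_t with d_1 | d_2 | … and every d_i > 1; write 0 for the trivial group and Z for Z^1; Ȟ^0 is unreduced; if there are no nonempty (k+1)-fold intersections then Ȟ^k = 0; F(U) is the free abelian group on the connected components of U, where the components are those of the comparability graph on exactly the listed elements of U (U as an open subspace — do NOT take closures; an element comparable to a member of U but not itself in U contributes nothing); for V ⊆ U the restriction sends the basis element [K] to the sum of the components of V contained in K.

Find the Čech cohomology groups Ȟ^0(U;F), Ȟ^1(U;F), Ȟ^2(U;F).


Ȟ^0 ≅ Z^7, Ȟ^1 ≅ 0, Ȟ^2 ≅ 0

cover nerve:
  U12={q} U14={p} U15={w,x} U16={r} U23={u} U34={v} U56={s}
components per intersection:
  U1: {p} {q} {r} {w,x}
  U2: {q} {u}
  U3: {u} {v}
  U4: {p,t} {v}
  U5: {s} {w,x}
  U6: {r} {s}
  U12: {q}
  U14: {p}
  U15: {w,x}
  U16: {r}
  U23: {u}
  U34: {v}
  U56: {s}
C dims 14,7; δ0: rk 7, SNF 1^7
Ȟ^0: (14−7)−0=7 ⇒ Z^7
Ȟ^1: (7−0)−7=0 ⇒ 0
Ȟ^2: (0−0)−0=0 ⇒ 0


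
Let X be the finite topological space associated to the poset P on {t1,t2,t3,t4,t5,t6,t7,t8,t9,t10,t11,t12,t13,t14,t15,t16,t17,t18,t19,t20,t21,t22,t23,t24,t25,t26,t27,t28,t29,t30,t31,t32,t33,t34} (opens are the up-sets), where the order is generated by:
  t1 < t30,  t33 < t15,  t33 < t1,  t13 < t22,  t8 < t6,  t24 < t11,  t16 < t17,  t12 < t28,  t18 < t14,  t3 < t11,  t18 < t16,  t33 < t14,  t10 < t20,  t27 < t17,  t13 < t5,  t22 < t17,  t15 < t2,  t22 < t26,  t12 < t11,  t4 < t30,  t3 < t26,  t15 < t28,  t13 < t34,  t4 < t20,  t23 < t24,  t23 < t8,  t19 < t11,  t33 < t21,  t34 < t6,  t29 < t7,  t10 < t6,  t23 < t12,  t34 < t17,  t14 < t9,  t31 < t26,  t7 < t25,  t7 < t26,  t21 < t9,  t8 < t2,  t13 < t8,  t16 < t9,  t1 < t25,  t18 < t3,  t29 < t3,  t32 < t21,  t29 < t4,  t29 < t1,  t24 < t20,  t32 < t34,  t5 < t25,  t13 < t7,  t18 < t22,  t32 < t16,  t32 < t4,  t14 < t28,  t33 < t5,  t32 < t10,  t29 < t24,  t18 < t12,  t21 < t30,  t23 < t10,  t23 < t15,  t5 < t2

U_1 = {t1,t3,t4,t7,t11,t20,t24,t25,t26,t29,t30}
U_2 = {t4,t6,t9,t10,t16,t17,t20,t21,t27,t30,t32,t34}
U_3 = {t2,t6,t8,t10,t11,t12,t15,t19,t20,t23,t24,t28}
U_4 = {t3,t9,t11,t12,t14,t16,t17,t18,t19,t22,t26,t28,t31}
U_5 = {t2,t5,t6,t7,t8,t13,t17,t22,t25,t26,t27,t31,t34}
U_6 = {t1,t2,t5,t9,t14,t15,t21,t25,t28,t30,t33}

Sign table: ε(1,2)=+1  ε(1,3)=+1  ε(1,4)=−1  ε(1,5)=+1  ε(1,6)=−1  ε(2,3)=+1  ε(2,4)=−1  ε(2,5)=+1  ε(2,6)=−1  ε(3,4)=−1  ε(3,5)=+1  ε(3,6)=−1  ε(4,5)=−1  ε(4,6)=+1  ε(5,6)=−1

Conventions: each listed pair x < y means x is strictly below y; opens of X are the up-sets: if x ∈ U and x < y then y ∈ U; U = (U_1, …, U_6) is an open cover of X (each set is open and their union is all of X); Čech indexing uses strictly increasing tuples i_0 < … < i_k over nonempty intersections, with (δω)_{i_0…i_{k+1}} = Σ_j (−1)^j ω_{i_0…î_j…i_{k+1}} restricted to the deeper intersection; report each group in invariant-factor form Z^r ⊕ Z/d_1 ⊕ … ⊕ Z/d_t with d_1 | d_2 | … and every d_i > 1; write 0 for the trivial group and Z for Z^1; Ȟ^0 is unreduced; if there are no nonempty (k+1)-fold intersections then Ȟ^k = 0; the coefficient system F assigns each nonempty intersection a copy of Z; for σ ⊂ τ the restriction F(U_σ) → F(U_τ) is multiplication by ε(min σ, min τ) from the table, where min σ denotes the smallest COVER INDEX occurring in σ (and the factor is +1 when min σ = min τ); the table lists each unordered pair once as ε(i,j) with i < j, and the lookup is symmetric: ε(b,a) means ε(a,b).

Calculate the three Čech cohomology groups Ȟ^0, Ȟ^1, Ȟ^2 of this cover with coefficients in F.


Ȟ^0 ≅ Z,  Ȟ^1 ≅ 0,  Ȟ^2 ≅ Z/2

nerve simplices:
  U12={t4,t20,t30} U13={t11,t20,t24} U14={t3,t11,t26} U15={t7,t25,t26} U16={t1,t25,t30} U23={t6,t10,t20} U24={t9,t16,t17} U25={t6,t17,t27,t34} U26={t9,t21,t30} U34={t11,t12,t19,t28} U35={t2,t6,t8} U36={t2,t15,t28} U45={t17,t22,t26,t31} U46={t9,t14,t28} U56={t2,t5,t25}
  U123={t20} U126={t30} U134={t11} U145={t26} U156={t25} U235={t6} U245={t17} U246={t9} U346={t28} U356={t2}
C dims 6,15,10; δ0: rk 5, SNF 1^5; δ1: rk 10, SNF 1^9·2
degree 0: 6−5−0 = 1 → Ȟ^0 ≅ Z
degree 1: 15−10−5 = 0 → Ȟ^1 ≅ 0
degree 2: 10−0−10 = 0 plus torsion [2] → Ȟ^2 ≅ Z/2


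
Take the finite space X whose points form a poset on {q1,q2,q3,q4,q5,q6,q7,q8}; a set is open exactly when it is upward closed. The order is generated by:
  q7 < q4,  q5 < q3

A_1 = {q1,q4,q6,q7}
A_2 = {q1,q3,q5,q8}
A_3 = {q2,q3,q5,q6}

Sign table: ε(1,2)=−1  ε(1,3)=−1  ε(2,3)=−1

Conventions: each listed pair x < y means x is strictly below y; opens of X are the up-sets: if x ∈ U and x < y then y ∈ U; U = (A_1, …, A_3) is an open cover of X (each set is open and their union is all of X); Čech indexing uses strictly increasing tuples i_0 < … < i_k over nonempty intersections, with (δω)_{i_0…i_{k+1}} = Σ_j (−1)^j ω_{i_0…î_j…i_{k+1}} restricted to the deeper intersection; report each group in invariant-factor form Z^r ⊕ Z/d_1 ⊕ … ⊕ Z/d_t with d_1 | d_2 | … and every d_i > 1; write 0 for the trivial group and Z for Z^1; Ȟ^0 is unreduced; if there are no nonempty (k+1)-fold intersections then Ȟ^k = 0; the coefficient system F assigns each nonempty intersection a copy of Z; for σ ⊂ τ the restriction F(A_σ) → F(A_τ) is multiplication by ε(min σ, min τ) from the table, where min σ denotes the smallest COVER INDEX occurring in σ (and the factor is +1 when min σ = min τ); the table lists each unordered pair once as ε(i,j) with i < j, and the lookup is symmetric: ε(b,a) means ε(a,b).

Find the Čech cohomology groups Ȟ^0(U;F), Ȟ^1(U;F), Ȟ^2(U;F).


intersection data:
  A12={q1} A13={q6} A23={q3,q5}
C dims 3,3; δ0: rk 3, SNF 1^2·2
Ȟ^0 = (3 − 3) − 0 = 0, so Ȟ^0 ≅ 0
Ȟ^1 = (3 − 0) − 3 = 0 plus torsion [2], so Ȟ^1 ≅ Z/2
Ȟ^2 = (0 − 0) − 0 = 0, so Ȟ^2 ≅ 0

Ȟ^0 = 0; Ȟ^1 = Z/2; Ȟ^2 = 0


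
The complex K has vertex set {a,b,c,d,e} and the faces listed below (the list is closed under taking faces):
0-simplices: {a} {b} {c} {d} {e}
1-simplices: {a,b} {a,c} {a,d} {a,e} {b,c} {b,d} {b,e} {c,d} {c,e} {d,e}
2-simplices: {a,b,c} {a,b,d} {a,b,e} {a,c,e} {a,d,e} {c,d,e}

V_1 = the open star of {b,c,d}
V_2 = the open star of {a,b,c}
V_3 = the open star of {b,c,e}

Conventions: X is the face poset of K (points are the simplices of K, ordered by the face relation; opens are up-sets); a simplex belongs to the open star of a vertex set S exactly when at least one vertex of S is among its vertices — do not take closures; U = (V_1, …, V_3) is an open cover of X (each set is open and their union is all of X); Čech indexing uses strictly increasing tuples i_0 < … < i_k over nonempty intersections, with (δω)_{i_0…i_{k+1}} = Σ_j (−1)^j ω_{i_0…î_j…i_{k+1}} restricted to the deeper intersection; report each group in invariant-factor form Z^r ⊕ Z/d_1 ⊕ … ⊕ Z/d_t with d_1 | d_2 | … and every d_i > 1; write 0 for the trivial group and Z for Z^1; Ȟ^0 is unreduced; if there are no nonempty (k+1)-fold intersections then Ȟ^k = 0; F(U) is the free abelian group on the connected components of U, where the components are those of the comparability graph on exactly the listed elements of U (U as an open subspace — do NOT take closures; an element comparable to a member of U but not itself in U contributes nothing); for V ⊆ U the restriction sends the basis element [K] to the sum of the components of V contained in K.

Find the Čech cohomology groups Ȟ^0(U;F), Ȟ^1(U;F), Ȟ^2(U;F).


Ȟ^0 ≅ Z, Ȟ^1 ≅ 0, Ȟ^2 ≅ Z

nerve simplices:
  V1={{b},{c},{d},{a,b},{a,c},{a,d},{b,c},{b,d},{b,e},{c,d},{c,e},{d,e},{a,b,c},{a,b,d},{a,b,e},{a,c,e},{a,d,e},{c,d,e}} V2={{a},{b},{c},{a,b},{a,c},{a,d},{a,e},{b,c},{b,d},{b,e},{c,d},{c,e},{a,b,c},{a,b,d},{a,b,e},{a,c,e},{a,d,e},{c,d,e}} V3={{b},{c},{e},{a,b},{a,c},{a,e},{b,c},{b,d},{b,e},{c,d},{c,e},{d,e},{a,b,c},{a,b,d},{a,b,e},{a,c,e},{a,d,e},{c,d,e}}
  V12={{b},{c},{a,b},{a,c},{a,d},{b,c},{b,d},{b,e},{c,d},{c,e},{a,b,c},{a,b,d},{a,b,e},{a,c,e},{a,d,e},{c,d,e}} V13={{b},{c},{a,b},{a,c},{b,c},{b,d},{b,e},{c,d},{c,e},{d,e},{a,b,c},{a,b,d},{a,b,e},{a,c,e},{a,d,e},{c,d,e}} V23={{b},{c},{a,b},{a,c},{a,e},{b,c},{b,d},{b,e},{c,d},{c,e},{a,b,c},{a,b,d},{a,b,e},{a,c,e},{a,d,e},{c,d,e}}
  V123={{b},{c},{a,b},{a,c},{b,c},{b,d},{b,e},{c,d},{c,e},{a,b,c},{a,b,d},{a,b,e},{a,c,e},{a,d,e},{c,d,e}}
components per intersection:
  V1: {{b},{c},{d},{a,b},{a,c},{a,d},{b,c},{b,d},{b,e},{c,d},{c,e},{d,e},{a,b,c},{a,b,d},{a,b,e},{a,c,e},{a,d,e},{c,d,e}}
  V2: {{a},{b},{c},{a,b},{a,c},{a,d},{a,e},{b,c},{b,d},{b,e},{c,d},{c,e},{a,b,c},{a,b,d},{a,b,e},{a,c,e},{a,d,e},{c,d,e}}
  V3: {{b},{c},{e},{a,b},{a,c},{a,e},{b,c},{b,d},{b,e},{c,d},{c,e},{d,e},{a,b,c},{a,b,d},{a,b,e},{a,c,e},{a,d,e},{c,d,e}}
  V12: {{b},{c},{a,b},{a,c},{a,d},{b,c},{b,d},{b,e},{c,d},{c,e},{a,b,c},{a,b,d},{a,b,e},{a,c,e},{a,d,e},{c,d,e}}
  V13: {{b},{c},{a,b},{a,c},{b,c},{b,d},{b,e},{c,d},{c,e},{d,e},{a,b,c},{a,b,d},{a,b,e},{a,c,e},{a,d,e},{c,d,e}}
  V23: {{b},{c},{a,b},{a,c},{a,e},{b,c},{b,d},{b,e},{c,d},{c,e},{a,b,c},{a,b,d},{a,b,e},{a,c,e},{a,d,e},{c,d,e}}
  V123: {{b},{c},{a,b},{a,c},{b,c},{b,d},{b,e},{c,d},{c,e},{a,b,c},{a,b,d},{a,b,e},{a,c,e},{c,d,e}} {{a,d,e}}
C dims 3,3,2; δ0: rk 2, SNF 1^2; δ1: rk 1, SNF 1^1
degree 0: 3−2−0 = 1 → Ȟ^0 ≅ Z
degree 1: 3−1−2 = 0 → Ȟ^1 ≅ 0
degree 2: 2−0−1 = 1 → Ȟ^2 ≅ Z


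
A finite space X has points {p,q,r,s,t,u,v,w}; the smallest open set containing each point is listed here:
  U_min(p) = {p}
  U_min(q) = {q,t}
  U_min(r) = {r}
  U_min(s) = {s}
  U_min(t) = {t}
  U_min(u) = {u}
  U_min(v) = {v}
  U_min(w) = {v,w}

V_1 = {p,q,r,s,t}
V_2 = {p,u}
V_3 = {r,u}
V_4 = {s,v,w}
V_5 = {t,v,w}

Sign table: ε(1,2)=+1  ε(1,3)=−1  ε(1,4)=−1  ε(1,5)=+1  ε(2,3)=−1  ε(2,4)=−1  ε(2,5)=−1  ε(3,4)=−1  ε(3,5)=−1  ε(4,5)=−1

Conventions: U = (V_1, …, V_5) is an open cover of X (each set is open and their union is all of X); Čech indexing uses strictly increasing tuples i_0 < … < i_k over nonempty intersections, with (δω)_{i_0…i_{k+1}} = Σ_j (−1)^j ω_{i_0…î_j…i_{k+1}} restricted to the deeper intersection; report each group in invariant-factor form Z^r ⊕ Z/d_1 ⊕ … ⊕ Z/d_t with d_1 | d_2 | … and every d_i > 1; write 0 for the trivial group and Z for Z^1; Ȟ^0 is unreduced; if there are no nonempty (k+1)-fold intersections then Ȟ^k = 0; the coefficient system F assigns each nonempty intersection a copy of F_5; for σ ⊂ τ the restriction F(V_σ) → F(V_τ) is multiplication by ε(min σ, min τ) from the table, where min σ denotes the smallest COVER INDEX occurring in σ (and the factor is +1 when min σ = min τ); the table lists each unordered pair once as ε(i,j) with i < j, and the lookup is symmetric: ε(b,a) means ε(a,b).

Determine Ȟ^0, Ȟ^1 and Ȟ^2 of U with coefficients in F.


nonempty overlaps:
  V12={p} V13={r} V14={s} V15={t} V23={u} V45={v,w}
C dims 5,6; δ0: rk_F5 4
degree 0: 5−4−0 = 1 → Ȟ^0 ≅ Z/5
degree 1: 6−0−4 = 2 → Ȟ^1 ≅ Z/5 ⊕ Z/5
degree 2: 0−0−0 = 0 → Ȟ^2 ≅ 0

Ȟ^0(U;F) ≅ Z/5, Ȟ^1(U;F) ≅ Z/5 ⊕ Z/5, Ȟ^2(U;F) ≅ 0


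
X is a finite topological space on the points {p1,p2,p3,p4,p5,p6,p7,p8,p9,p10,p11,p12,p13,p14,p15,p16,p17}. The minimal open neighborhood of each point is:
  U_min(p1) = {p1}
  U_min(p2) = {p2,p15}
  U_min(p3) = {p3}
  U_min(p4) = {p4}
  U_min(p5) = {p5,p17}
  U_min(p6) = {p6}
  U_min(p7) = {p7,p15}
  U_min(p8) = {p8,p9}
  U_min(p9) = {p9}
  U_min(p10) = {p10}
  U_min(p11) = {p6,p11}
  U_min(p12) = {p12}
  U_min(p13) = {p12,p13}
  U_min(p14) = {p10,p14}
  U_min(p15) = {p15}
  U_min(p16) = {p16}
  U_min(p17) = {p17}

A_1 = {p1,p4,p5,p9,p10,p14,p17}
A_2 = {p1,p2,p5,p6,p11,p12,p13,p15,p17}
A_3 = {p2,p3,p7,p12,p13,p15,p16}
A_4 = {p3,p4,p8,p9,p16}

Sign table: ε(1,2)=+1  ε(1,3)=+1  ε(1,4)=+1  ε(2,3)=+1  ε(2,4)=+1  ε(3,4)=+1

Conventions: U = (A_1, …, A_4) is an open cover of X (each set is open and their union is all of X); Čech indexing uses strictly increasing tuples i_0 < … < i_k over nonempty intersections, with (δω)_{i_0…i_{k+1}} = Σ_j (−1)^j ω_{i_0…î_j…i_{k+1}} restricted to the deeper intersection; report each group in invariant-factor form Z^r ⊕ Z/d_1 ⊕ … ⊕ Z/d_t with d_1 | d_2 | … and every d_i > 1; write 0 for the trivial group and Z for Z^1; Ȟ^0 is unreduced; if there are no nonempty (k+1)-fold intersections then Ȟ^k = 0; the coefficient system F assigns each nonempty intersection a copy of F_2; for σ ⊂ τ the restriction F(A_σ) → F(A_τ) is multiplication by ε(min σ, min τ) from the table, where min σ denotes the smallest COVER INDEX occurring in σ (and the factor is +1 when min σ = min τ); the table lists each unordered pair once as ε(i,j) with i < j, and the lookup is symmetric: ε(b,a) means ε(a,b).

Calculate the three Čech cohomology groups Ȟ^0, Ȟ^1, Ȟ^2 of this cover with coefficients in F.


nerve of the cover:
  A12={p1,p5,p17} A14={p4,p9} A23={p2,p12,p13,p15} A34={p3,p16}
C dims 4,4; δ0: rk_F2 3
Ȟ^0 = (4 − 3) − 0 = 1, so Ȟ^0 ≅ Z/2
Ȟ^1 = (4 − 0) − 3 = 1, so Ȟ^1 ≅ Z/2
Ȟ^2 = (0 − 0) − 0 = 0, so Ȟ^2 ≅ 0

Ȟ^0 = Z/2, Ȟ^1 = Z/2, Ȟ^2 = 0


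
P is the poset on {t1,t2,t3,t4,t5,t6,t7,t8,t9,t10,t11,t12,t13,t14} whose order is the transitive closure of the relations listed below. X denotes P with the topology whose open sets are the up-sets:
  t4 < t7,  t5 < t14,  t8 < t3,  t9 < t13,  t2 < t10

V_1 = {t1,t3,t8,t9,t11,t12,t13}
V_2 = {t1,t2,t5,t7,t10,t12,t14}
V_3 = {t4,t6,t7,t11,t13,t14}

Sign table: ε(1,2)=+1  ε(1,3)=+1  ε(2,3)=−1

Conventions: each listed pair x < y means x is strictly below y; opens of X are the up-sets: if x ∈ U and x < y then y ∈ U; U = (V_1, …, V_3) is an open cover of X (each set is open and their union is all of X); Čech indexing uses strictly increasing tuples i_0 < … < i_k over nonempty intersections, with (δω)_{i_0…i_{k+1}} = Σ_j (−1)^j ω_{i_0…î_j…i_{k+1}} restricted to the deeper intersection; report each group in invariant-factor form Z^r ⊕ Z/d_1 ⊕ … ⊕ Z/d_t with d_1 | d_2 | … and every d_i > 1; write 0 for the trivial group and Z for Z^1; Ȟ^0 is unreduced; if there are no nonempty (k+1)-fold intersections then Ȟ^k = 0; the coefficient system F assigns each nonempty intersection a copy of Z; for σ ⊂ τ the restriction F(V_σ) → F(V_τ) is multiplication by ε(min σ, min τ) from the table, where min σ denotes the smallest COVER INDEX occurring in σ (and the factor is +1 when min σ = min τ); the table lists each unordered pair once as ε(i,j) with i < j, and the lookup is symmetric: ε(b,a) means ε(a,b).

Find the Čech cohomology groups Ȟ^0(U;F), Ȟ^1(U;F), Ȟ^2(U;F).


intersection data:
  V12={t1,t12} V13={t11,t13} V23={t7,t14}
C dims 3,3; δ0: rk 3, SNF 1^2·2
Ȟ^0 = (3 − 3) − 0 = 0, so Ȟ^0 ≅ 0
Ȟ^1 = (3 − 0) − 3 = 0 plus torsion [2], so Ȟ^1 ≅ Z/2
Ȟ^2 = (0 − 0) − 0 = 0, so Ȟ^2 ≅ 0

Ȟ^0 = 0, Ȟ^1 = Z/2, Ȟ^2 = 0


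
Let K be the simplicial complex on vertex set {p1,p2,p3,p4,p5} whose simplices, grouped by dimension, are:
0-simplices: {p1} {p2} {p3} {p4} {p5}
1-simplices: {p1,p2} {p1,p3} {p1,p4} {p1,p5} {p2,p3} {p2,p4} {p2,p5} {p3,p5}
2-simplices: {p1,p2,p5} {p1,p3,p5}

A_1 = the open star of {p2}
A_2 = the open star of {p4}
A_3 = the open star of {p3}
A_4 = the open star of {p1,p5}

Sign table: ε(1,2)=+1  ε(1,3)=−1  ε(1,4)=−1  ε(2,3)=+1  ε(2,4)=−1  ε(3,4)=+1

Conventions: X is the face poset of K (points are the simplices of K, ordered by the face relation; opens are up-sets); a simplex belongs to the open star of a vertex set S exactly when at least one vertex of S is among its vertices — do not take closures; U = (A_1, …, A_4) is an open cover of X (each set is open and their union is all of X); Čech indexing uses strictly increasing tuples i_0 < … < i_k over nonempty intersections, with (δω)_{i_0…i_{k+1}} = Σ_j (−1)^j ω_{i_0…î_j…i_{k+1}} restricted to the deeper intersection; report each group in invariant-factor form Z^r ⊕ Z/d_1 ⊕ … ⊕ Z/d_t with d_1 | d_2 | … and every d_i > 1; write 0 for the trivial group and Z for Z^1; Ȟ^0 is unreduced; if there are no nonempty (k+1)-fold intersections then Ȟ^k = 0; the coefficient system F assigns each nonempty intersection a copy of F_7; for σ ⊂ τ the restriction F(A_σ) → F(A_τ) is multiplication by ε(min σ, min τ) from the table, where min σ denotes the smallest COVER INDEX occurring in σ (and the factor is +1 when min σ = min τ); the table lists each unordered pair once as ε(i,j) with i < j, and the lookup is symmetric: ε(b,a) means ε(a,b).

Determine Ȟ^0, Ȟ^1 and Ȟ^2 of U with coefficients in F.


nonempty overlaps:
  A1={{p2},{p1,p2},{p2,p3},{p2,p4},{p2,p5},{p1,p2,p5}} A2={{p4},{p1,p4},{p2,p4}} A3={{p3},{p1,p3},{p2,p3},{p3,p5},{p1,p3,p5}} A4={{p1},{p5},{p1,p2},{p1,p3},{p1,p4},{p1,p5},{p2,p5},{p3,p5},{p1,p2,p5},{p1,p3,p5}}
  A12={{p2,p4}} A13={{p2,p3}} A14={{p1,p2},{p2,p5},{p1,p2,p5}} A24={{p1,p4}} A34={{p1,p3},{p3,p5},{p1,p3,p5}}
C dims 4,5; δ0: rk_F7 3
degree 0: 4−3−0 = 1 → Ȟ^0 ≅ Z/7
degree 1: 5−0−3 = 2 → Ȟ^1 ≅ Z/7 ⊕ Z/7
degree 2: 0−0−0 = 0 → Ȟ^2 ≅ 0

Ȟ^0(U;F) ≅ Z/7; Ȟ^1(U;F) ≅ Z/7 ⊕ Z/7; Ȟ^2(U;F) ≅ 0


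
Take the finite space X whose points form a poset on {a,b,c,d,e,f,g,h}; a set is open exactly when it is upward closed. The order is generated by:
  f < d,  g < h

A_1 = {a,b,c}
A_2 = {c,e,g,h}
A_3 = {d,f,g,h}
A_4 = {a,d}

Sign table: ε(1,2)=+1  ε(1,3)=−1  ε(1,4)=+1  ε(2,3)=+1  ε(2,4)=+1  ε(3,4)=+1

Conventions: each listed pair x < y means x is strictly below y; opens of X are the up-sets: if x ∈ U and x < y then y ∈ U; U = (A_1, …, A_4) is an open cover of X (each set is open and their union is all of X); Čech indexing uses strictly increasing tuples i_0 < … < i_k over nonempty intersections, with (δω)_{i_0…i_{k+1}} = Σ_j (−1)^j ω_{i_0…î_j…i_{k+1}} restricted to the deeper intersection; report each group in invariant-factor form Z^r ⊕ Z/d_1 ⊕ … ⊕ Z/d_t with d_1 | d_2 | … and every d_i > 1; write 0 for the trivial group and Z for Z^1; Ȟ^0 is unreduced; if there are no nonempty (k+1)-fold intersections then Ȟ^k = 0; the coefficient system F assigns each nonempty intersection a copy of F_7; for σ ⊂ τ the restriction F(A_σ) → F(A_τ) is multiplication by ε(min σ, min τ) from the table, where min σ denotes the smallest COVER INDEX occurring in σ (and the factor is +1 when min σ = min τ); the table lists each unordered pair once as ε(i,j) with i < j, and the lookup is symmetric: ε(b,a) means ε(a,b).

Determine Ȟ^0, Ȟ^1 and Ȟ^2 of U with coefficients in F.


nonempty overlaps:
  A12={c} A14={a} A23={g,h} A34={d}
C dims 4,4; δ0: rk_F7 3
degree 0: 4−3−0 = 1 → Ȟ^0 ≅ Z/7
degree 1: 4−0−3 = 1 → Ȟ^1 ≅ Z/7
degree 2: 0−0−0 = 0 → Ȟ^2 ≅ 0

Ȟ^0 ≅ Z/7; Ȟ^1 ≅ Z/7; Ȟ^2 ≅ 0


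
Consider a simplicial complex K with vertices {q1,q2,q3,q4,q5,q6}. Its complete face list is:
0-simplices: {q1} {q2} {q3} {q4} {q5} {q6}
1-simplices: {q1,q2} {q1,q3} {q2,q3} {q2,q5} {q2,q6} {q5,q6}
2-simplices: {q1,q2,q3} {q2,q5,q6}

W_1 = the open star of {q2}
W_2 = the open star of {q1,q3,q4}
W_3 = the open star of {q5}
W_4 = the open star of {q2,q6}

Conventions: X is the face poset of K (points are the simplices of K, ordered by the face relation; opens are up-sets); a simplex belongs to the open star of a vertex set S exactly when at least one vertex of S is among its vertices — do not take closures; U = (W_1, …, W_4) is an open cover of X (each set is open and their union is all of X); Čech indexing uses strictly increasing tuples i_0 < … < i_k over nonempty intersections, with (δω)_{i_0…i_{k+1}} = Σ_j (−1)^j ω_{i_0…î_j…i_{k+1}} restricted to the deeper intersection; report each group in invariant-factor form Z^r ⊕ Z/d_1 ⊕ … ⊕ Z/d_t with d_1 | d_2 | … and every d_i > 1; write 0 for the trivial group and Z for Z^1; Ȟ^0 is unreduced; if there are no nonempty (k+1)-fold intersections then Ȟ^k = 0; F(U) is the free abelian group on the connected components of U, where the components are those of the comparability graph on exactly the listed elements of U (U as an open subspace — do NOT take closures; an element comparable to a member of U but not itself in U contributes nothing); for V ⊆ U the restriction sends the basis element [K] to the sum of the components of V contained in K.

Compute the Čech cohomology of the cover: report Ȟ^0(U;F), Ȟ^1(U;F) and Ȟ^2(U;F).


cover nerve:
  W1={{q2},{q1,q2},{q2,q3},{q2,q5},{q2,q6},{q1,q2,q3},{q2,q5,q6}} W2={{q1},{q3},{q4},{q1,q2},{q1,q3},{q2,q3},{q1,q2,q3}} W3={{q5},{q2,q5},{q5,q6},{q2,q5,q6}} W4={{q2},{q6},{q1,q2},{q2,q3},{q2,q5},{q2,q6},{q5,q6},{q1,q2,q3},{q2,q5,q6}}
  W12={{q1,q2},{q2,q3},{q1,q2,q3}} W13={{q2,q5},{q2,q5,q6}} W14={{q2},{q1,q2},{q2,q3},{q2,q5},{q2,q6},{q1,q2,q3},{q2,q5,q6}} W24={{q1,q2},{q2,q3},{q1,q2,q3}} W34={{q2,q5},{q5,q6},{q2,q5,q6}}
  W124={{q1,q2},{q2,q3},{q1,q2,q3}} W134={{q2,q5},{q2,q5,q6}}
components per intersection:
  W1: {{q2},{q1,q2},{q2,q3},{q2,q5},{q2,q6},{q1,q2,q3},{q2,q5,q6}}
  W2: {{q1},{q3},{q1,q2},{q1,q3},{q2,q3},{q1,q2,q3}} {{q4}}
  W3: {{q5},{q2,q5},{q5,q6},{q2,q5,q6}}
  W4: {{q2},{q6},{q1,q2},{q2,q3},{q2,q5},{q2,q6},{q5,q6},{q1,q2,q3},{q2,q5,q6}}
  W12: {{q1,q2},{q2,q3},{q1,q2,q3}}
  W13: {{q2,q5},{q2,q5,q6}}
  W14: {{q2},{q1,q2},{q2,q3},{q2,q5},{q2,q6},{q1,q2,q3},{q2,q5,q6}}
  W24: {{q1,q2},{q2,q3},{q1,q2,q3}}
  W34: {{q2,q5},{q5,q6},{q2,q5,q6}}
  W124: {{q1,q2},{q2,q3},{q1,q2,q3}}
  W134: {{q2,q5},{q2,q5,q6}}
C dims 5,5,2; δ0: rk 3, SNF 1^3; δ1: rk 2, SNF 1^2
Ȟ^0: (5−3)−0=2 ⇒ Z^2
Ȟ^1: (5−2)−3=0 ⇒ 0
Ȟ^2: (2−0)−2=0 ⇒ 0

Ȟ^0(U;F) ≅ Z^2, Ȟ^1(U;F) ≅ 0 and Ȟ^2(U;F) ≅ 0
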